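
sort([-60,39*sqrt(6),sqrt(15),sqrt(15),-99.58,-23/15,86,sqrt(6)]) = [-99.58,-60,-23/15,sqrt(6),sqrt(15),sqrt(15),86,39*sqrt(6)]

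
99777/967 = 103+176/967 ≈ 103.18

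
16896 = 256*66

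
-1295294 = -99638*13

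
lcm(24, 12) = 24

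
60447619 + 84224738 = 144672357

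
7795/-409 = -19 - 24/409 ≈ -19.06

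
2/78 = 1/39 ≈ 0.0256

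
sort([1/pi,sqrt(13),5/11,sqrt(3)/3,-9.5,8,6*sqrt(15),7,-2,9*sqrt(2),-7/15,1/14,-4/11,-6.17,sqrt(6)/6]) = [-9.5,-6.17,-2,-7/15,-4/11,1/14,1/pi,sqrt(6)/6,5/11,sqrt(3)/3,sqrt(13),7,8,9*sqrt(2),6*sqrt(15)]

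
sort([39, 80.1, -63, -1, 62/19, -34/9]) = [-63, -34/9, -1, 62/19, 39, 80.1]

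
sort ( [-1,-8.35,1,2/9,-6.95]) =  [-8.35,-6.95,-1,2/9,1]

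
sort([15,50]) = [15,50]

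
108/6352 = 27/1588 ≈ 0.0170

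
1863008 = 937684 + 925324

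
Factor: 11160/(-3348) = -1 * 2^1 * 3^(-1) * 5^1 = -10/3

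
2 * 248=496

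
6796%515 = 101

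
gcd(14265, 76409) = 1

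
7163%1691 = 399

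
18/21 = 6/7 ≈ 0.857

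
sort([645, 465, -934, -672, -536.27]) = [-934, -672, -536.27, 465, 645]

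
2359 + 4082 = 6441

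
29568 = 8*3696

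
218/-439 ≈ -0.497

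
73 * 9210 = 672330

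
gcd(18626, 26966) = 278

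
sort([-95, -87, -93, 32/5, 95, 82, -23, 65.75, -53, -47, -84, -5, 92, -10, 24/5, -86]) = [-95, -93, -87, -86, -84, -53, -47, -23, -10, -5, 24/5, 32/5, 65.75, 82, 92, 95]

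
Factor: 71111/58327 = 73^(-1) * 89^1 = 89/73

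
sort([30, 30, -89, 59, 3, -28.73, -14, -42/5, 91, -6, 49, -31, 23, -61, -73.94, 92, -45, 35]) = [-89, -73.94, -61, -45, -31, -28.73, -14, -42/5, -6, 3, 23, 30, 30, 35, 49, 59, 91, 92]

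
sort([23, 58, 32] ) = [23, 32, 58] 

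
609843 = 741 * 823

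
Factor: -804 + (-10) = -1 * 2^1 * 11^1 * 37^1 = -814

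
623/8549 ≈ 0.0729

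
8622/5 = 1724 + 2/5 = 1724.40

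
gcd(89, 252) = 1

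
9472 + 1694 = 11166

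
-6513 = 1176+-7689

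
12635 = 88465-75830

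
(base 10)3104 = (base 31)374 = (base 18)9a8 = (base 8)6040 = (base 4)300200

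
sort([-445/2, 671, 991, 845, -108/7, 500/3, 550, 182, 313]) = [-445/2, -108/7, 500/3, 182, 313, 550, 671, 845, 991]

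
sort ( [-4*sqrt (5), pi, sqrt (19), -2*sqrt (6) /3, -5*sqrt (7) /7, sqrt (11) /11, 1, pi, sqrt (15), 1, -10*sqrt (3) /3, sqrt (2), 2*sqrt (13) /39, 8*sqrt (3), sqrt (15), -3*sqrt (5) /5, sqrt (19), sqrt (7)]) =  [-4*sqrt (5), -10*sqrt (3) /3, -5*sqrt (7) /7, -2*sqrt (6) /3, -3*sqrt (5) /5, 2*sqrt (13) /39, sqrt (11) /11, 1, 1, sqrt (2), sqrt (7), pi, pi, sqrt (15), sqrt (15), sqrt (19), sqrt (19), 8*sqrt (3)]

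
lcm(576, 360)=2880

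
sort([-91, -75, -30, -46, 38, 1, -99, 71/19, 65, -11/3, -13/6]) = [-99, -91, -75, -46, -30, -11/3, -13/6, 1, 71/19, 38, 65]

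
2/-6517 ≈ -0.000307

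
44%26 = 18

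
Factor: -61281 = -1 * 3^2 * 11^1 * 619^1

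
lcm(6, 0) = 0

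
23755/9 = 2639 + 4/9 ≈ 2639.44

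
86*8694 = 747684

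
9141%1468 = 333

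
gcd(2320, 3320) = 40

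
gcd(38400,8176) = 16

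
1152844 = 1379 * 836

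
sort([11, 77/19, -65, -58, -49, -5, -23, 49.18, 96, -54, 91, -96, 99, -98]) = [-98, -96, -65, -58, -54, -49, -23, -5, 77/19, 11, 49.18, 91, 96, 99]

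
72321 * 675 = 48816675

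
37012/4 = 9253 = 9253.00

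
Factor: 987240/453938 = 2^2 * 3^1 * 5^1 * 19^1 * 263^(-1) * 433^1 * 863^(-1) = 493620/226969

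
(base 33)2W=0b1100010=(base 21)4E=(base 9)118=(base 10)98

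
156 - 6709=-6553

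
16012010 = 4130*3877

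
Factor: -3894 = -1*2^1*3^1*11^1*59^1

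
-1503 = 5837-7340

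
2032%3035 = 2032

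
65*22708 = 1476020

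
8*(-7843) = -62744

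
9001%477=415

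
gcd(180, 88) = 4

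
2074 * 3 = 6222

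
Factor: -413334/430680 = -1 * 2^ (-2) * 3^1 * 5^ (-1) * 37^ (-1) * 97^ (-1) * 22963^1 = -68889/71780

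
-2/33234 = -1/16617 ≈ -0.0000602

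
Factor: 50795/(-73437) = -1*3^(-1)*5^1*7^(-1)*13^(-1)*269^(-1)*10159^1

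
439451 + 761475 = 1200926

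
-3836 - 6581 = -10417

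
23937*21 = 502677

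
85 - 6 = 79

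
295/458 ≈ 0.644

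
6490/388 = 16 + 141/194 ≈ 16.73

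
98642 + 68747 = 167389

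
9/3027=3/1009 ≈ 0.00297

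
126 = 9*14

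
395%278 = 117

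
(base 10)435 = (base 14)231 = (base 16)1b3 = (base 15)1e0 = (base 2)110110011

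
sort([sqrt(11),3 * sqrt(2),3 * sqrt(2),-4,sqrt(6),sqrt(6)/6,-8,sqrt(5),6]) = [-8,-4,sqrt(6)/6,sqrt(5),sqrt(6),sqrt(11),3 * sqrt(2),3 * sqrt(2),6]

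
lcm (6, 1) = 6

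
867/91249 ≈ 0.00950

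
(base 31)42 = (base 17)77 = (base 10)126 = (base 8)176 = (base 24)56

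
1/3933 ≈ 0.000254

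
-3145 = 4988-8133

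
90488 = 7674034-7583546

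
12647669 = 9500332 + 3147337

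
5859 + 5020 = 10879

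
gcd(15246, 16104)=66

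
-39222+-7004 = -46226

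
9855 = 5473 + 4382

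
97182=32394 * 3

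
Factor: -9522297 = -1 * 3^2 * 163^1 * 6491^1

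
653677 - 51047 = 602630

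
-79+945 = 866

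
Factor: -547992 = -1*2^3*3^3*43^1*59^1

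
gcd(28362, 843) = 3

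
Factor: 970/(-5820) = -1*2^(-1)*3^(-1) = -1/6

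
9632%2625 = 1757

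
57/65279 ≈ 0.000873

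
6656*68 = 452608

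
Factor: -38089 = -1 * 41^1 * 929^1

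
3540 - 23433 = -19893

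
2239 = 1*2239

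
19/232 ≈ 0.0819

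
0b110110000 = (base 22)je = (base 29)eq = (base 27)g0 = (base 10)432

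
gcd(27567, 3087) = 9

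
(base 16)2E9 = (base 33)MJ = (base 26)12H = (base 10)745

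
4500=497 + 4003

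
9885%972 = 165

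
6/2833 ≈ 0.00212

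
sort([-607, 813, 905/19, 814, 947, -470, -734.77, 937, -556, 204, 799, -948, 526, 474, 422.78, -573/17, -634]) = [-948, -734.77, -634, -607, -556, -470, -573/17, 905/19, 204, 422.78, 474, 526, 799, 813, 814, 937, 947]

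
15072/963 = 5024/321 ≈ 15.65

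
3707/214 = 17 + 69/214 ≈ 17.32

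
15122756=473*31972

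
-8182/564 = -14 - 143/282 ≈ -14.51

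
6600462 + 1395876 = 7996338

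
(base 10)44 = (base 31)1d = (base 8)54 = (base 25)1j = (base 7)62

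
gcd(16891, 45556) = 7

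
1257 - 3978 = -2721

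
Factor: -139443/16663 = -1 * 3^1 * 19^(-1) * 53^1 = -159/19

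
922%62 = 54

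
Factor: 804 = 2^2*3^1*67^1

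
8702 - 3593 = 5109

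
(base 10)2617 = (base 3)10120221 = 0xa39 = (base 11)1a6a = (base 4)220321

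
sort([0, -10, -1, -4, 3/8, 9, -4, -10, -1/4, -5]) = [-10, -10, -5, -4, -4, -1, -1/4, 0, 3/8, 9]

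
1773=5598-3825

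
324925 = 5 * 64985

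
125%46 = 33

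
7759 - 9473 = -1714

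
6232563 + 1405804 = 7638367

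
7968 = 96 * 83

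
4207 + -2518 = 1689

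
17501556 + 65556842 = 83058398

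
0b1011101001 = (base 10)745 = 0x2e9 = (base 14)3b3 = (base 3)1000121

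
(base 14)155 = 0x10f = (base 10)271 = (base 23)bi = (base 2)100001111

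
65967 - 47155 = 18812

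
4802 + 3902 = 8704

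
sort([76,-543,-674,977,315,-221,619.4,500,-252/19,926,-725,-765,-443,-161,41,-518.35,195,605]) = [-765,-725,-674,-543,-518.35,-443,-221,-161,-252/19,41,76,195,315,500,605,619.4,926,977]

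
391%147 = 97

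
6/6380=3/3190 ≈ 0.000940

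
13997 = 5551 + 8446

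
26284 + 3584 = 29868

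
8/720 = 1/90≈0.0111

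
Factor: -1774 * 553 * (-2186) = 2^2 * 7^1 * 79^1 * 887^1 * 1093^1 = 2144514092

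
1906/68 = 953/34 ≈ 28.03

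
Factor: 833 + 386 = 23^1*53^1 = 1219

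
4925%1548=281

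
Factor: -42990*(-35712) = 2^8*3^3*5^1*31^1*1433^1 = 1535258880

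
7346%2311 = 413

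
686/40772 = 343/20386 ≈ 0.0168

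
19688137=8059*2443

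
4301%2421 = 1880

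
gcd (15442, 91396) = 2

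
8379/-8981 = -1197/1283 ≈ -0.933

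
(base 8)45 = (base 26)1b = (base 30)17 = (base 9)41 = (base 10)37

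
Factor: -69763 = -1*69763^1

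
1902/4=475 + 1/2=475.50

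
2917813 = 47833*61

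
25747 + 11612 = 37359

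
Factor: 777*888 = 2^3*3^2*7^1*37^2 = 689976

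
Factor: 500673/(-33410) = -1*2^(-1)*3^1*5^(-1)*13^(-1)*157^1*257^(-1)*1063^1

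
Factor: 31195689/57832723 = 3^1 * 7^1 * 13^(-1) * 991^1 * 1499^1 * 4448671^(-1)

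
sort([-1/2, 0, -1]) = [-1, -1/2, 0]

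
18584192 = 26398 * 704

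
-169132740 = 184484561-353617301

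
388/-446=-194/223 ≈ -0.870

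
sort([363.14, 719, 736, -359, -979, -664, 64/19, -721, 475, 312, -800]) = [-979, -800, -721, -664, -359, 64/19, 312, 363.14, 475, 719, 736]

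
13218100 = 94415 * 140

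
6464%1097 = 979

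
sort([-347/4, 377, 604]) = [-347/4, 377, 604]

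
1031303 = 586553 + 444750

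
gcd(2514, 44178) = 6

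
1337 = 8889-7552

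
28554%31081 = 28554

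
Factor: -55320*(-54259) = 2^3*3^1*5^1*29^1*461^1*1871^1 = 3001607880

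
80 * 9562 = 764960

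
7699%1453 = 434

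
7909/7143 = 1 + 766/7143 ≈ 1.11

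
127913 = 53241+74672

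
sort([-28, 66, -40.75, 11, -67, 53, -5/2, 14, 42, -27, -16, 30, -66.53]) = [-67, -66.53, -40.75, -28, -27, -16, -5/2, 11, 14, 30, 42, 53, 66]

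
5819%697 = 243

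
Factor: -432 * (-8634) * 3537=2^5 * 3^7 * 131^1 * 1439^1=13192613856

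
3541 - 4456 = -915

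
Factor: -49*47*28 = -1*2^2*7^3*47^1 = -64484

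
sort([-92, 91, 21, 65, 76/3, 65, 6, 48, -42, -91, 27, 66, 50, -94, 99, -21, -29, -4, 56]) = [-94, -92, -91, -42, -29, -21, -4, 6, 21, 76/3, 27, 48, 50, 56, 65, 65, 66, 91, 99]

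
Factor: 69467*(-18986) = -1*2^1*11^1*863^1*69467^1 = -1318900462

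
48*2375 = 114000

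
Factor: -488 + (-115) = -1 * 3^2 * 67^1 = -603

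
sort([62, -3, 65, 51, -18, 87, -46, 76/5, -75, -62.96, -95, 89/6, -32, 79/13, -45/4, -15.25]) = [-95, -75, -62.96, -46, -32, -18, -15.25, -45/4, -3, 79/13, 89/6, 76/5, 51, 62, 65, 87]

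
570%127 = 62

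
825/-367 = -2 - 91/367 ≈ -2.25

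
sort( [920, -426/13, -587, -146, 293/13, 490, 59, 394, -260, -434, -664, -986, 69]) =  [-986, -664, -587, -434, -260, -146, -426/13, 293/13, 59, 69, 394, 490, 920]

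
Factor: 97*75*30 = 2^1*3^2*5^3*97^1 = 218250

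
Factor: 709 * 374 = 2^1 * 11^1 * 17^1 * 709^1 = 265166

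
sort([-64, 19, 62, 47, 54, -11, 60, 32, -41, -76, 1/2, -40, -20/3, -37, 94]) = [-76, -64, -41, -40, -37, -11, -20/3, 1/2, 19, 32, 47, 54, 60, 62, 94]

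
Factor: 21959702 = 2^1 * 53^1 * 223^1 * 929^1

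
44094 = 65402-21308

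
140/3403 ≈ 0.0411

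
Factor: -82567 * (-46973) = 107^1 * 439^1 * 82567^1 = 3878419691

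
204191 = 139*1469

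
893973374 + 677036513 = 1571009887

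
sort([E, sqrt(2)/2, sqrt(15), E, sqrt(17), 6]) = [sqrt(2)/2, E, E, sqrt(15), sqrt(17), 6]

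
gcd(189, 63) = 63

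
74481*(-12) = -893772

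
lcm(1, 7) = 7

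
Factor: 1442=2^1*7^1*103^1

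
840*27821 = 23369640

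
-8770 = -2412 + -6358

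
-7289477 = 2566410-9855887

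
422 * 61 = 25742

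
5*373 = 1865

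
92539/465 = 199 + 4/465 ≈ 199.01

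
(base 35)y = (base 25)19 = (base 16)22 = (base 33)11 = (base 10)34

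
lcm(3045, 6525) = 45675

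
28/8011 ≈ 0.00350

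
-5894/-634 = 9+94/317 ≈ 9.30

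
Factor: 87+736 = 823^1 = 823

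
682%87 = 73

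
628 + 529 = 1157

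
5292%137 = 86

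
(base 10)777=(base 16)309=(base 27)11l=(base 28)rl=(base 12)549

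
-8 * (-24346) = 194768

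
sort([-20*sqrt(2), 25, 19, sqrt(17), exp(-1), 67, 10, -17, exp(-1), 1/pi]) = [-20*sqrt(2), -17, 1/pi, exp(-1), exp(-1), sqrt(17), 10, 19, 25, 67]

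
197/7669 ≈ 0.0257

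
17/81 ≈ 0.210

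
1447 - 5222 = -3775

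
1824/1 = 1824 = 1824.00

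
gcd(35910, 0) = 35910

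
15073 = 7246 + 7827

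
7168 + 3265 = 10433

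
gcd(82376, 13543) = 1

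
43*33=1419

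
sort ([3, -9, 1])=[-9, 1, 3]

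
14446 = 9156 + 5290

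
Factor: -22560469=-1*22560469^1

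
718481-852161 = -133680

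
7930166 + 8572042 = 16502208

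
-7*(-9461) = 66227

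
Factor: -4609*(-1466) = 2^1*11^1*419^1*733^1 = 6756794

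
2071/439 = 4 + 315/439 ≈ 4.72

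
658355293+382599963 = 1040955256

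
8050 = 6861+1189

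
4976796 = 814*6114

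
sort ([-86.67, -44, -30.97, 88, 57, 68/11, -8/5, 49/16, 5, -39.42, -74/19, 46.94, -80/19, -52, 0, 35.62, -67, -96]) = [-96, -86.67, -67, -52, -44, -39.42, -30.97, -80/19, -74/19, -8/5, 0, 49/16, 5, 68/11, 35.62, 46.94, 57, 88]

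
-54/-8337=18/2779≈0.00648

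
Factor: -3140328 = -1*2^3*3^1*23^1*5689^1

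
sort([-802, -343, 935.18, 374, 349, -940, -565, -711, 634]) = [-940, -802, -711, -565, -343, 349, 374, 634, 935.18]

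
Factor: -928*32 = -1*2^10*29^1 = -29696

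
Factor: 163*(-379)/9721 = -1*163^1*379^1*9721^(-1) = -61777/9721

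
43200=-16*(-2700)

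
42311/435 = 1459/15 ≈ 97.27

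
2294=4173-1879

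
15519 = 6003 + 9516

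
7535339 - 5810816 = 1724523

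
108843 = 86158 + 22685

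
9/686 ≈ 0.0131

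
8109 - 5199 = 2910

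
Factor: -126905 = -1*5^1*17^1*1493^1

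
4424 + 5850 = 10274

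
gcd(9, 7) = 1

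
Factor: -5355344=-1*2^4*433^1*773^1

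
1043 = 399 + 644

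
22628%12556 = 10072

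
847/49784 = 121/7112 ≈ 0.0170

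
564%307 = 257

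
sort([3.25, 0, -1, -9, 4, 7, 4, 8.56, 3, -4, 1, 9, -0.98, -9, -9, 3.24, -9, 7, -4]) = [-9, -9, -9, -9, -4, -4, -1, -0.98, 0, 1, 3, 3.24, 3.25, 4, 4, 7, 7, 8.56, 9]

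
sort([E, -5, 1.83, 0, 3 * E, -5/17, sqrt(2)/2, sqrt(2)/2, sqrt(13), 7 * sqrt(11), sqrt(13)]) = [-5, -5/17, 0, sqrt(2)/2, sqrt(2)/2, 1.83, E, sqrt(13), sqrt(13), 3 * E, 7 * sqrt(11)]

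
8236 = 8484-248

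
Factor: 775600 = 2^4*5^2*7^1*277^1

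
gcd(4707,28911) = 3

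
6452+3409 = 9861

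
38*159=6042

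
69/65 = 1 + 4/65 ≈ 1.06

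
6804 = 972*7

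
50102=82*611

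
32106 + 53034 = 85140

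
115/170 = 23/34 ≈ 0.676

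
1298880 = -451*(-2880)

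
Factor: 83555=5^1 * 17^1 * 983^1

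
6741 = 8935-2194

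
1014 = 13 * 78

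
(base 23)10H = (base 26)L0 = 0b1000100010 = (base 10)546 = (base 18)1C6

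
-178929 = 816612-995541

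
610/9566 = 305/4783 ≈ 0.0638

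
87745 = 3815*23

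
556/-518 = -278/259 ≈ -1.07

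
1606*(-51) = -81906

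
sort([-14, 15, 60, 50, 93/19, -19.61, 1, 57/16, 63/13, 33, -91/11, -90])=[-90, -19.61, -14, -91/11, 1, 57/16, 63/13, 93/19, 15, 33, 50, 60]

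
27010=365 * 74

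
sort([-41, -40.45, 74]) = [-41, -40.45, 74]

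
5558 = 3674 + 1884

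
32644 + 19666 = 52310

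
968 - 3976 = -3008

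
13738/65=211+23/65≈211.35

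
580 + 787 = 1367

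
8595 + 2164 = 10759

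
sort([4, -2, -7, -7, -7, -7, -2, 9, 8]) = [-7, -7, -7, -7, -2, -2, 4, 8, 9]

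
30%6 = 0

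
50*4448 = 222400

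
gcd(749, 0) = 749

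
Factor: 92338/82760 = 2^(-2)*5^(-1)*137^1*337^1*2069^(-1) = 46169/41380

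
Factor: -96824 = -1 * 2^3 * 7^2 * 13^1 * 19^1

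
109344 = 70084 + 39260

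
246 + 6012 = 6258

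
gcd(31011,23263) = 1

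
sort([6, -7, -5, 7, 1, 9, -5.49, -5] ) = [-7, -5.49, -5, -5, 1, 6, 7, 9] 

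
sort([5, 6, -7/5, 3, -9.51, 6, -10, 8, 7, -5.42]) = [-10, -9.51, -5.42, -7/5, 3, 5, 6, 6, 7, 8]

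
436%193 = 50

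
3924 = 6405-2481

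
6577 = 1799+4778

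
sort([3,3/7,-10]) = [-10,3/7,3]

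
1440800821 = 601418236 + 839382585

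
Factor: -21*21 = -1*3^2*7^2 = -441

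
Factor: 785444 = 2^2*11^1*17851^1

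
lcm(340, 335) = 22780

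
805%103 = 84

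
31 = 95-64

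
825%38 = 27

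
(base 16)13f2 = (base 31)59m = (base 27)703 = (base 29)622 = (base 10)5106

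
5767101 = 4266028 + 1501073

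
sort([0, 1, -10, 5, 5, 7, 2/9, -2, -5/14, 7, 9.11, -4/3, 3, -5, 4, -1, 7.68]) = [-10, -5, -2, -4/3, -1, -5/14, 0, 2/9, 1, 3, 4, 5, 5, 7, 7, 7.68, 9.11]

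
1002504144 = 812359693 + 190144451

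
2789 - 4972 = -2183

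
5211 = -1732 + 6943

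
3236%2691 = 545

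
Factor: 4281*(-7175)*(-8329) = 3^1*5^2*7^1*41^1*1427^1*8329^1 = 255835021575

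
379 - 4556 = -4177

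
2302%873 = 556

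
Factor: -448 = -1 * 2^6 * 7^1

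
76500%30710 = 15080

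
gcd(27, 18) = 9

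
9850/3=3283 + 1/3 ≈ 3283.33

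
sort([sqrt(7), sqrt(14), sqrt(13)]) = [sqrt(7), sqrt(13), sqrt(14)]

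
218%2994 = 218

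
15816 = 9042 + 6774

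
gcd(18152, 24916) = 4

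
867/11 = 78+9/11 ≈ 78.82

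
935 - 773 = 162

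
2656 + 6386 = 9042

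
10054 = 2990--7064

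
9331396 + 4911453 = 14242849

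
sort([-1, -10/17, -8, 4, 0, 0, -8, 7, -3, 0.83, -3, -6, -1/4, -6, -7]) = [-8, -8, -7, -6, -6, -3, -3, -1, -10/17, -1/4, 0, 0, 0.83, 4, 7]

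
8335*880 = 7334800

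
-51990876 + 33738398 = -18252478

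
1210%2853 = 1210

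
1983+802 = 2785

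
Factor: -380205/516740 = -1*2^(-2)*3^2*17^1*71^1*3691^(-1) = -10863/14764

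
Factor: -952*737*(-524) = 2^5*7^1*11^1*17^1*67^1*131^1 = 367650976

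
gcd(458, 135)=1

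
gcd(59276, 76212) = 8468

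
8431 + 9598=18029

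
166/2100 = 83/1050 ≈ 0.0790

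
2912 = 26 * 112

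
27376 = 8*3422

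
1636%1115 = 521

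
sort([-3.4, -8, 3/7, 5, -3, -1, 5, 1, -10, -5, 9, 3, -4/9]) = [-10, -8, -5, -3.4, -3, -1, -4/9, 3/7, 1, 3, 5, 5, 9]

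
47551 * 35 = 1664285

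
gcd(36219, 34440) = 3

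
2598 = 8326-5728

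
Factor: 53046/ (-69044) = -1 * 2^ (-1) * 3^2 * 7^1 * 41^ (-1) = -63/82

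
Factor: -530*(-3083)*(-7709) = -1*2^1*5^1*13^1*53^1*593^1*3083^1 = -12596428910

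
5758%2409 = 940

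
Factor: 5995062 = 2^1 * 3^2 * 271^1 * 1229^1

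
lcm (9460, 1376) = 75680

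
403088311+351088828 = 754177139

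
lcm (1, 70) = 70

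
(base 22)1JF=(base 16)395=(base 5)12132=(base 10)917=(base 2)1110010101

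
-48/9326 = -24/4663 ≈ -0.00515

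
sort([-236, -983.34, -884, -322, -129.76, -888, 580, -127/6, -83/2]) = [-983.34, -888, -884, -322, -236, -129.76, -83/2, -127/6, 580]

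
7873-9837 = -1964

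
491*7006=3439946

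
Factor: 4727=29^1 * 163^1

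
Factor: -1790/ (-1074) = 3^ (-1)*5^1 = 5/3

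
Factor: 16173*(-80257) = -1*3^3*17^1*599^1*4721^1 = -1297996461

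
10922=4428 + 6494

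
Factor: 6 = 2^1 * 3^1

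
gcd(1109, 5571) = 1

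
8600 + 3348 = 11948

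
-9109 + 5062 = -4047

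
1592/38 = 41 + 17/19≈41.89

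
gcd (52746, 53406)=6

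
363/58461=121/19487 ≈ 0.00621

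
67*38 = 2546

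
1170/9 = 130 = 130.00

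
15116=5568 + 9548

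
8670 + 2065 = 10735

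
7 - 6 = 1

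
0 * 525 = 0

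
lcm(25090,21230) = 275990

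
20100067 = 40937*491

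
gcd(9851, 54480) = 1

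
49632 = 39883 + 9749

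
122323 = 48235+74088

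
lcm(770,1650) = 11550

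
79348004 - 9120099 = 70227905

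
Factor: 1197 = 3^2 * 7^1 * 19^1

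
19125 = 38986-19861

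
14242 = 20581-6339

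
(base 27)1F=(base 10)42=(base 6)110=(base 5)132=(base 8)52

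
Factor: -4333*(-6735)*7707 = 3^2*5^1*7^2*367^1*449^1*619^1 = 224911492785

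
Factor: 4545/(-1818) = -1*2^(-1)*5^1 = -5/2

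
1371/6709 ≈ 0.204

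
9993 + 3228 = 13221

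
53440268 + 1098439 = 54538707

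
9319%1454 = 595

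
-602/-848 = 301/424 ≈ 0.710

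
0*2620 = 0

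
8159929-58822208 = -50662279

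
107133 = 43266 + 63867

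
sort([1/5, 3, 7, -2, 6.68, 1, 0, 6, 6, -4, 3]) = [-4, -2, 0, 1/5, 1, 3, 3, 6, 6, 6.68, 7]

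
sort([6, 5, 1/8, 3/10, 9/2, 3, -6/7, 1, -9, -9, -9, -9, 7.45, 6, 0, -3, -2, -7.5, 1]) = [-9, -9, -9, -9, -7.5, -3, -2, -6/7, 0, 1/8, 3/10, 1, 1, 3, 9/2, 5, 6, 6, 7.45]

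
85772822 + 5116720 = 90889542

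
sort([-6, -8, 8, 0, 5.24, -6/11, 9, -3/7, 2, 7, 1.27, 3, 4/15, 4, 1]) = [-8, -6, -6/11, -3/7, 0, 4/15, 1, 1.27, 2, 3, 4, 5.24, 7, 8, 9]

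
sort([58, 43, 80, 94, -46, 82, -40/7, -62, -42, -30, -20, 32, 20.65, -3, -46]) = [-62, -46, -46, -42, -30, -20, -40/7, -3, 20.65, 32, 43, 58, 80, 82, 94]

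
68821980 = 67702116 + 1119864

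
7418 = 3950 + 3468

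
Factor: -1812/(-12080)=2^(-2)*3^1*5^(-1)=3/20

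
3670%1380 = 910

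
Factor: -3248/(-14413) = 2^4*71^(-1) = 16/71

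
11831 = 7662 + 4169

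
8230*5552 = 45692960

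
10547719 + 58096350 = 68644069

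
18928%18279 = 649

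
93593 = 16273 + 77320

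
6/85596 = 1/14266 ≈ 0.0000701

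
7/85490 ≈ 0.0000819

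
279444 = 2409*116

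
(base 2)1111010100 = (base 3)1100022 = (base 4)33110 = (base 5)12410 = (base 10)980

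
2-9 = -7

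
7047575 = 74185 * 95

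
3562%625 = 437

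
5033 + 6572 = 11605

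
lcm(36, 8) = 72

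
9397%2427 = 2116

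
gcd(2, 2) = 2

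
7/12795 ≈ 0.000547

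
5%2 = 1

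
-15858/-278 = 57 + 6/139 ≈ 57.04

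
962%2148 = 962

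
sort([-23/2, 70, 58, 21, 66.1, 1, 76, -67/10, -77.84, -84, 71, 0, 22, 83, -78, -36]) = [-84, -78, -77.84, -36, -23/2, -67/10, 0, 1, 21, 22, 58, 66.1, 70, 71, 76, 83]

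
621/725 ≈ 0.857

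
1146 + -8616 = -7470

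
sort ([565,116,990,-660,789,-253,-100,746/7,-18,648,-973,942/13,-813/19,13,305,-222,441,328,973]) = [-973,-660,-253,-222,-100,-813/19,-18,13,942/13,746/7,116,305,328,441,565,648,789,973,990]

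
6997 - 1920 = 5077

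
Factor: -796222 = -1 * 2^1 * 7^1 * 56873^1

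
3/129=1/43 ≈ 0.0233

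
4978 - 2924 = 2054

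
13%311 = 13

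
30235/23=1314 + 13/23 ≈ 1314.57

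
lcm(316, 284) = 22436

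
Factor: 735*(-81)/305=-1*3^5*7^2*61^(-1)=-11907/61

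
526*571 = 300346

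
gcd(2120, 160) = 40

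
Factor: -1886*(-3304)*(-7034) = -1*2^5*7^1*23^1*41^1*59^1*3517^1 = -43831273696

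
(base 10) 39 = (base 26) 1d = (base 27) 1c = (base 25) 1e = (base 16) 27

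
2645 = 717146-714501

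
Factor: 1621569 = 3^1*23^1*71^1*331^1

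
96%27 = 15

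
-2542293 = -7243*351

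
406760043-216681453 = 190078590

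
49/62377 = 1/1273 ≈ 0.000786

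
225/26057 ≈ 0.00863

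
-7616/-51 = 448/3 ≈ 149.33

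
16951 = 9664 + 7287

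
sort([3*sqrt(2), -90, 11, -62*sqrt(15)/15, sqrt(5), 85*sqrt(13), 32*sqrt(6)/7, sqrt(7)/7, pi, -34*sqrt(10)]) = [-34*sqrt(10), -90, -62*sqrt(15)/15, sqrt(7)/7, sqrt(5), pi, 3*sqrt(2), 11, 32*sqrt(6)/7, 85*sqrt(13)]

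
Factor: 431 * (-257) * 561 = -1 * 3^1 * 11^1 * 17^1 * 257^1 * 431^1 = -62140287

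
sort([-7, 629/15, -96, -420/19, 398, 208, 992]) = [-96, -420/19, -7, 629/15, 208, 398, 992]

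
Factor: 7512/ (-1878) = -1 * 2^2 = -4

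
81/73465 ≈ 0.00110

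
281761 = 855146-573385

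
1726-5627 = -3901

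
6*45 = 270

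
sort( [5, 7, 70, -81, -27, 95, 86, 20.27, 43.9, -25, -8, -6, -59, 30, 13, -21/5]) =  [-81, -59, -27, -25, -8, -6, -21/5, 5, 7, 13, 20.27, 30, 43.9, 70, 86, 95]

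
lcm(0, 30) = 0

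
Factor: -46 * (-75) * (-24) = -1 * 2^4 * 3^2 * 5^2 * 23^1 = -82800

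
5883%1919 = 126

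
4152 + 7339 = 11491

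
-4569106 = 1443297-6012403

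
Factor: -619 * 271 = -1 * 271^1 * 619^1 = -167749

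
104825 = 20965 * 5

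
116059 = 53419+62640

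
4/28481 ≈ 0.000140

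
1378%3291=1378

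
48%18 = 12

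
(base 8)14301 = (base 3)22200201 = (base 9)8621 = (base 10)6337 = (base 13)2b66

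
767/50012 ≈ 0.0153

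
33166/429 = 77 + 133/429 ≈ 77.31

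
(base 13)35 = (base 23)1l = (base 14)32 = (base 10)44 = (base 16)2c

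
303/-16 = -18 - 15/16 ≈ -18.94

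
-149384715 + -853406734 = -1002791449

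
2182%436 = 2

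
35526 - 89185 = -53659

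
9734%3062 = 548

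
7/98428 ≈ 0.0000711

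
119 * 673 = 80087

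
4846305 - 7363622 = -2517317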